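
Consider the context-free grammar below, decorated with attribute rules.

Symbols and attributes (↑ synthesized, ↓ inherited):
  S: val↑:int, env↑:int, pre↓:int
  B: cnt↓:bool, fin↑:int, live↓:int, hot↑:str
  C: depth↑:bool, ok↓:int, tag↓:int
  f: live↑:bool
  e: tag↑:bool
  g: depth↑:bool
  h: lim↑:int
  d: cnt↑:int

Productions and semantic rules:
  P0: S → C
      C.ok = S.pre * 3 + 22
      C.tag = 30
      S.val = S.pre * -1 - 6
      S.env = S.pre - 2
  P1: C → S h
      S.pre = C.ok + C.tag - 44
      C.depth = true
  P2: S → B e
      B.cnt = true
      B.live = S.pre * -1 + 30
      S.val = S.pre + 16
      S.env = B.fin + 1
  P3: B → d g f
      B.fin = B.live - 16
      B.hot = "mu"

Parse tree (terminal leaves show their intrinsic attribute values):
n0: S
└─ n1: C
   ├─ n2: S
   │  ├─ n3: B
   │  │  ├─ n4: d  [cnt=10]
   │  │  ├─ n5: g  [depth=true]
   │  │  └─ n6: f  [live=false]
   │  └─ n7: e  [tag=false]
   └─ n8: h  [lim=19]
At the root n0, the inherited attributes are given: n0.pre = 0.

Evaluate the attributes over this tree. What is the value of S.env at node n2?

1. n0.pre = 0  [given at root]
2. n1.ok = 22  [S.pre * 3 + 22]
3. n1.tag = 30  [30]
4. n2.pre = 8  [C.ok + C.tag - 44]
5. n3.cnt = true  [true]
6. n3.live = 22  [S.pre * -1 + 30]
7. n4.cnt = 10  [terminal]
8. n5.depth = true  [terminal]
9. n6.live = false  [terminal]
10. n3.fin = 6  [B.live - 16]
11. n3.hot = "mu"  ["mu"]
12. n7.tag = false  [terminal]
13. n2.val = 24  [S.pre + 16]
14. n2.env = 7  [B.fin + 1]
15. n8.lim = 19  [terminal]
16. n1.depth = true  [true]
17. n0.val = -6  [S.pre * -1 - 6]
18. n0.env = -2  [S.pre - 2]

7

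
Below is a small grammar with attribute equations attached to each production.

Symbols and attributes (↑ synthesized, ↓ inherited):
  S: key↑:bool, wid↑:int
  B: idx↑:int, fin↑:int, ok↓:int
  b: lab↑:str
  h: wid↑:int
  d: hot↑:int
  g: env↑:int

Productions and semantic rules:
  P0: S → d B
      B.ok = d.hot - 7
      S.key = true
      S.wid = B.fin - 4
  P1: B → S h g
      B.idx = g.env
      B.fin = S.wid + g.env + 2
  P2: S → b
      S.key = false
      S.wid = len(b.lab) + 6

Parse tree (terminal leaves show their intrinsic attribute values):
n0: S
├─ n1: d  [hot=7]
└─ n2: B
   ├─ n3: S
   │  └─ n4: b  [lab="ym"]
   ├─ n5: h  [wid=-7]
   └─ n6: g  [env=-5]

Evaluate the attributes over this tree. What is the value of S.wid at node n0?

1

1. n1.hot = 7  [terminal]
2. n2.ok = 0  [d.hot - 7]
3. n4.lab = "ym"  [terminal]
4. n3.key = false  [false]
5. n3.wid = 8  [len(b.lab) + 6]
6. n5.wid = -7  [terminal]
7. n6.env = -5  [terminal]
8. n2.idx = -5  [g.env]
9. n2.fin = 5  [S.wid + g.env + 2]
10. n0.key = true  [true]
11. n0.wid = 1  [B.fin - 4]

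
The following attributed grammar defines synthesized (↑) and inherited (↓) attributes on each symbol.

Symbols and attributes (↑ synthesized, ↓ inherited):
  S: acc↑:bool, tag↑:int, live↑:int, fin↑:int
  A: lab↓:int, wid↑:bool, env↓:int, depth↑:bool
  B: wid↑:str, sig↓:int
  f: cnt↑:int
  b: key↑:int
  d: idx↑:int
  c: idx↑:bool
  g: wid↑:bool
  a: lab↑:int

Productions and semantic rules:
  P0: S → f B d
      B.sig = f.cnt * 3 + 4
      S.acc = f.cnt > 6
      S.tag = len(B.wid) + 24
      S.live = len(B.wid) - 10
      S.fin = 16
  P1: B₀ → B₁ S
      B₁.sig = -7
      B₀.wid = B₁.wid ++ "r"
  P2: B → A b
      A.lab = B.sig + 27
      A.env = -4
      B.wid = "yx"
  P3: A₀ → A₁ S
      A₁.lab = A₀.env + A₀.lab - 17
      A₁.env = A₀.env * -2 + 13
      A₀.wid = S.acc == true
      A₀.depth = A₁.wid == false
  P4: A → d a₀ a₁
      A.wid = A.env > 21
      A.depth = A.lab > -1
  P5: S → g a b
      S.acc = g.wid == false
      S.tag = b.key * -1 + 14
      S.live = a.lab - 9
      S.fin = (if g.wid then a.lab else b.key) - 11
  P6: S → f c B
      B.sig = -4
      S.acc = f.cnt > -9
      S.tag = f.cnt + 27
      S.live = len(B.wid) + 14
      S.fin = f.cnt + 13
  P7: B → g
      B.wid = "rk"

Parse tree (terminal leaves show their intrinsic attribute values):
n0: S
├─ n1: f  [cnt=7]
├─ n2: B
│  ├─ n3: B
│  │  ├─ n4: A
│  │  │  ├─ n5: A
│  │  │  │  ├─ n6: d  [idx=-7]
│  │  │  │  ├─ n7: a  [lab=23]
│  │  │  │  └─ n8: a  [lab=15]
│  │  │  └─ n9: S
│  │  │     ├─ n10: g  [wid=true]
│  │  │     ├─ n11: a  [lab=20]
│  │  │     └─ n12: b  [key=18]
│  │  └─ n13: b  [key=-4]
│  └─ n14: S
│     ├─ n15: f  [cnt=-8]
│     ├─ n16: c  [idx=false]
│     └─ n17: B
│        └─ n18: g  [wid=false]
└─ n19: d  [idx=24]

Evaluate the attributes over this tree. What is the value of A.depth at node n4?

true

1. n1.cnt = 7  [terminal]
2. n2.sig = 25  [f.cnt * 3 + 4]
3. n3.sig = -7  [-7]
4. n4.lab = 20  [B.sig + 27]
5. n4.env = -4  [-4]
6. n5.lab = -1  [A₀.env + A₀.lab - 17]
7. n5.env = 21  [A₀.env * -2 + 13]
8. n6.idx = -7  [terminal]
9. n7.lab = 23  [terminal]
10. n8.lab = 15  [terminal]
11. n5.wid = false  [A.env > 21]
12. n5.depth = false  [A.lab > -1]
13. n10.wid = true  [terminal]
14. n11.lab = 20  [terminal]
15. n12.key = 18  [terminal]
16. n9.acc = false  [g.wid == false]
17. n9.tag = -4  [b.key * -1 + 14]
18. n9.live = 11  [a.lab - 9]
19. n9.fin = 9  [(if g.wid then a.lab else b.key) - 11]
20. n4.wid = false  [S.acc == true]
21. n4.depth = true  [A₁.wid == false]
22. n13.key = -4  [terminal]
23. n3.wid = "yx"  ["yx"]
24. n15.cnt = -8  [terminal]
25. n16.idx = false  [terminal]
26. n17.sig = -4  [-4]
27. n18.wid = false  [terminal]
28. n17.wid = "rk"  ["rk"]
29. n14.acc = true  [f.cnt > -9]
30. n14.tag = 19  [f.cnt + 27]
31. n14.live = 16  [len(B.wid) + 14]
32. n14.fin = 5  [f.cnt + 13]
33. n2.wid = "yxr"  [B₁.wid ++ "r"]
34. n19.idx = 24  [terminal]
35. n0.acc = true  [f.cnt > 6]
36. n0.tag = 27  [len(B.wid) + 24]
37. n0.live = -7  [len(B.wid) - 10]
38. n0.fin = 16  [16]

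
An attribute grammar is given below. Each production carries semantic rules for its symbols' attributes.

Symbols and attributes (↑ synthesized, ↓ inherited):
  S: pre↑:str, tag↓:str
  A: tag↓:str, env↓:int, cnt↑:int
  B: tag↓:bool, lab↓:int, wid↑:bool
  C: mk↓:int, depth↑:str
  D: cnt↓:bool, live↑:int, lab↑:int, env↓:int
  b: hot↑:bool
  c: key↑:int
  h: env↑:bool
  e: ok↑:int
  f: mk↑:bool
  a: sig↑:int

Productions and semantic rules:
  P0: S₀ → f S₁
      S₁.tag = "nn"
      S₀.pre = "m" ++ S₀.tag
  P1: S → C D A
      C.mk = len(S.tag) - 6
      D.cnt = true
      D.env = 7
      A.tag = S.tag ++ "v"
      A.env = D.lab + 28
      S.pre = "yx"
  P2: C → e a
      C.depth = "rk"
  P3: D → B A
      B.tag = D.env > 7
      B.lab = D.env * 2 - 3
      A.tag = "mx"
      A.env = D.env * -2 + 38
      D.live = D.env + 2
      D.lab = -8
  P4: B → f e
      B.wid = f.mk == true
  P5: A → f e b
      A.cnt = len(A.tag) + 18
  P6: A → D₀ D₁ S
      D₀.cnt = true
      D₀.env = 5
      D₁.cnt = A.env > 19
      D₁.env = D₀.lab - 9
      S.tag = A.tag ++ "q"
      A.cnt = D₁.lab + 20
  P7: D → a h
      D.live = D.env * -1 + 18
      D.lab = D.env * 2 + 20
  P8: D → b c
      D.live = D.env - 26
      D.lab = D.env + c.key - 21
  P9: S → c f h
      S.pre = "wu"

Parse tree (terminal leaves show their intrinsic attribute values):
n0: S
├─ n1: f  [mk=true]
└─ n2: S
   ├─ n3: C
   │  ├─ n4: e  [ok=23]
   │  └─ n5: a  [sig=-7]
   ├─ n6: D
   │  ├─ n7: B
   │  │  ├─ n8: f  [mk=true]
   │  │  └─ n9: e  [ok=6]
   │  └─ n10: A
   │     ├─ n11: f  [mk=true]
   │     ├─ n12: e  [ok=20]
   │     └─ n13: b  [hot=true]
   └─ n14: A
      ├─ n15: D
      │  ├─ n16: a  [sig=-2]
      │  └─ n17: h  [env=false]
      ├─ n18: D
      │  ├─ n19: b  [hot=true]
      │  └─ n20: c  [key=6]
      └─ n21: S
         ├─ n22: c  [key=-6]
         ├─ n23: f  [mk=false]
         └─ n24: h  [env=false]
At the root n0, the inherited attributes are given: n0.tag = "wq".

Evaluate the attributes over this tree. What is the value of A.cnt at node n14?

26

1. n0.tag = "wq"  [given at root]
2. n1.mk = true  [terminal]
3. n2.tag = "nn"  ["nn"]
4. n3.mk = -4  [len(S.tag) - 6]
5. n4.ok = 23  [terminal]
6. n5.sig = -7  [terminal]
7. n3.depth = "rk"  ["rk"]
8. n6.cnt = true  [true]
9. n6.env = 7  [7]
10. n7.tag = false  [D.env > 7]
11. n7.lab = 11  [D.env * 2 - 3]
12. n8.mk = true  [terminal]
13. n9.ok = 6  [terminal]
14. n7.wid = true  [f.mk == true]
15. n10.tag = "mx"  ["mx"]
16. n10.env = 24  [D.env * -2 + 38]
17. n11.mk = true  [terminal]
18. n12.ok = 20  [terminal]
19. n13.hot = true  [terminal]
20. n10.cnt = 20  [len(A.tag) + 18]
21. n6.live = 9  [D.env + 2]
22. n6.lab = -8  [-8]
23. n14.tag = "nnv"  [S.tag ++ "v"]
24. n14.env = 20  [D.lab + 28]
25. n15.cnt = true  [true]
26. n15.env = 5  [5]
27. n16.sig = -2  [terminal]
28. n17.env = false  [terminal]
29. n15.live = 13  [D.env * -1 + 18]
30. n15.lab = 30  [D.env * 2 + 20]
31. n18.cnt = true  [A.env > 19]
32. n18.env = 21  [D₀.lab - 9]
33. n19.hot = true  [terminal]
34. n20.key = 6  [terminal]
35. n18.live = -5  [D.env - 26]
36. n18.lab = 6  [D.env + c.key - 21]
37. n21.tag = "nnvq"  [A.tag ++ "q"]
38. n22.key = -6  [terminal]
39. n23.mk = false  [terminal]
40. n24.env = false  [terminal]
41. n21.pre = "wu"  ["wu"]
42. n14.cnt = 26  [D₁.lab + 20]
43. n2.pre = "yx"  ["yx"]
44. n0.pre = "mwq"  ["m" ++ S₀.tag]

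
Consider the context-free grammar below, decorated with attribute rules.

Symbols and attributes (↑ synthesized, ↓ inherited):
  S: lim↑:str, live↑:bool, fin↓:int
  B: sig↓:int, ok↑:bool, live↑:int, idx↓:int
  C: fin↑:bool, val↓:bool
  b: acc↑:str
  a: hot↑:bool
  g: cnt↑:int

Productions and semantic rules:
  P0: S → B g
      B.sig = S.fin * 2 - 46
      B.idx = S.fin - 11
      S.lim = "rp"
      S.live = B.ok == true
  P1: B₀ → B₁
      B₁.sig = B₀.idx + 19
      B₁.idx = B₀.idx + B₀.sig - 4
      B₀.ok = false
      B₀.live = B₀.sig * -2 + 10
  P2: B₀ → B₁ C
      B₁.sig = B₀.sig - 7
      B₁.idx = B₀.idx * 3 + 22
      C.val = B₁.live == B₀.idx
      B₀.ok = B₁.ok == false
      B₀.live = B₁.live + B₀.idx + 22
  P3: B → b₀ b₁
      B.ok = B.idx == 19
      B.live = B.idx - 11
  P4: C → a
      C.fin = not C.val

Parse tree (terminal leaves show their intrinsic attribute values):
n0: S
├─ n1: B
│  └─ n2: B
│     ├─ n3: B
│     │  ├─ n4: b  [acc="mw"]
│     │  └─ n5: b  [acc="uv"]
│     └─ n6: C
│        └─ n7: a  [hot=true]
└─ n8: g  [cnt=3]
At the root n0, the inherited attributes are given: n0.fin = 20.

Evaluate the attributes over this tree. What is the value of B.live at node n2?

1. n0.fin = 20  [given at root]
2. n1.sig = -6  [S.fin * 2 - 46]
3. n1.idx = 9  [S.fin - 11]
4. n2.sig = 28  [B₀.idx + 19]
5. n2.idx = -1  [B₀.idx + B₀.sig - 4]
6. n3.sig = 21  [B₀.sig - 7]
7. n3.idx = 19  [B₀.idx * 3 + 22]
8. n4.acc = "mw"  [terminal]
9. n5.acc = "uv"  [terminal]
10. n3.ok = true  [B.idx == 19]
11. n3.live = 8  [B.idx - 11]
12. n6.val = false  [B₁.live == B₀.idx]
13. n7.hot = true  [terminal]
14. n6.fin = true  [not C.val]
15. n2.ok = false  [B₁.ok == false]
16. n2.live = 29  [B₁.live + B₀.idx + 22]
17. n1.ok = false  [false]
18. n1.live = 22  [B₀.sig * -2 + 10]
19. n8.cnt = 3  [terminal]
20. n0.lim = "rp"  ["rp"]
21. n0.live = false  [B.ok == true]

29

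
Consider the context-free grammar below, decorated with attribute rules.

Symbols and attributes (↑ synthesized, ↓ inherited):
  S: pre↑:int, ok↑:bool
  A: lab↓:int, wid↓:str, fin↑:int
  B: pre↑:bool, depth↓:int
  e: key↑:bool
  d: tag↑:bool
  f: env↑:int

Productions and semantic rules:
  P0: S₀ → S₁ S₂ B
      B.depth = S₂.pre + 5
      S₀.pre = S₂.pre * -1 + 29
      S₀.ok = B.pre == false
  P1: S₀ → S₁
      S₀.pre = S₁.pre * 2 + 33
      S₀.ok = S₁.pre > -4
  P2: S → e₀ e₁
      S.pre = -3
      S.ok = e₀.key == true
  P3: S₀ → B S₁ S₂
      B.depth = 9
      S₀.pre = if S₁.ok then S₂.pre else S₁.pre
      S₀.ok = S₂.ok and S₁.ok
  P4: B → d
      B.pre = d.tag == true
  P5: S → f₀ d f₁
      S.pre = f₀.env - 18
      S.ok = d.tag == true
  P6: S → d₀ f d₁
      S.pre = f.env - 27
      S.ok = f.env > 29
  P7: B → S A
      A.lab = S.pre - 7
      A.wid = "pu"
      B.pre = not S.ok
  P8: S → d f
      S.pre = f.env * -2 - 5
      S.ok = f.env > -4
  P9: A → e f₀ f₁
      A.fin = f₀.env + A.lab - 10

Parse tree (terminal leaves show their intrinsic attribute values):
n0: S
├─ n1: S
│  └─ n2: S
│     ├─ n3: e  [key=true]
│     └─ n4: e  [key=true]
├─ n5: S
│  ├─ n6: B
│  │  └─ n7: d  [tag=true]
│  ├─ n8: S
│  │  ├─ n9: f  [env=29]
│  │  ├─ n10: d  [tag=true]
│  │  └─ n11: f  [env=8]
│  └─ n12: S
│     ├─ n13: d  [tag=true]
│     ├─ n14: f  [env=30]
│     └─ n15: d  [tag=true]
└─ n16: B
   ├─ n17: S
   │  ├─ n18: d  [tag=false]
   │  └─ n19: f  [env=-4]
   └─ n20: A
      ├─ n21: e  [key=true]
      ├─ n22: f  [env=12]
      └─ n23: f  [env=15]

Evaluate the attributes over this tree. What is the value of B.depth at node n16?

1. n3.key = true  [terminal]
2. n4.key = true  [terminal]
3. n2.pre = -3  [-3]
4. n2.ok = true  [e₀.key == true]
5. n1.pre = 27  [S₁.pre * 2 + 33]
6. n1.ok = true  [S₁.pre > -4]
7. n6.depth = 9  [9]
8. n7.tag = true  [terminal]
9. n6.pre = true  [d.tag == true]
10. n9.env = 29  [terminal]
11. n10.tag = true  [terminal]
12. n11.env = 8  [terminal]
13. n8.pre = 11  [f₀.env - 18]
14. n8.ok = true  [d.tag == true]
15. n13.tag = true  [terminal]
16. n14.env = 30  [terminal]
17. n15.tag = true  [terminal]
18. n12.pre = 3  [f.env - 27]
19. n12.ok = true  [f.env > 29]
20. n5.pre = 3  [if S₁.ok then S₂.pre else S₁.pre]
21. n5.ok = true  [S₂.ok and S₁.ok]
22. n16.depth = 8  [S₂.pre + 5]
23. n18.tag = false  [terminal]
24. n19.env = -4  [terminal]
25. n17.pre = 3  [f.env * -2 - 5]
26. n17.ok = false  [f.env > -4]
27. n20.lab = -4  [S.pre - 7]
28. n20.wid = "pu"  ["pu"]
29. n21.key = true  [terminal]
30. n22.env = 12  [terminal]
31. n23.env = 15  [terminal]
32. n20.fin = -2  [f₀.env + A.lab - 10]
33. n16.pre = true  [not S.ok]
34. n0.pre = 26  [S₂.pre * -1 + 29]
35. n0.ok = false  [B.pre == false]

8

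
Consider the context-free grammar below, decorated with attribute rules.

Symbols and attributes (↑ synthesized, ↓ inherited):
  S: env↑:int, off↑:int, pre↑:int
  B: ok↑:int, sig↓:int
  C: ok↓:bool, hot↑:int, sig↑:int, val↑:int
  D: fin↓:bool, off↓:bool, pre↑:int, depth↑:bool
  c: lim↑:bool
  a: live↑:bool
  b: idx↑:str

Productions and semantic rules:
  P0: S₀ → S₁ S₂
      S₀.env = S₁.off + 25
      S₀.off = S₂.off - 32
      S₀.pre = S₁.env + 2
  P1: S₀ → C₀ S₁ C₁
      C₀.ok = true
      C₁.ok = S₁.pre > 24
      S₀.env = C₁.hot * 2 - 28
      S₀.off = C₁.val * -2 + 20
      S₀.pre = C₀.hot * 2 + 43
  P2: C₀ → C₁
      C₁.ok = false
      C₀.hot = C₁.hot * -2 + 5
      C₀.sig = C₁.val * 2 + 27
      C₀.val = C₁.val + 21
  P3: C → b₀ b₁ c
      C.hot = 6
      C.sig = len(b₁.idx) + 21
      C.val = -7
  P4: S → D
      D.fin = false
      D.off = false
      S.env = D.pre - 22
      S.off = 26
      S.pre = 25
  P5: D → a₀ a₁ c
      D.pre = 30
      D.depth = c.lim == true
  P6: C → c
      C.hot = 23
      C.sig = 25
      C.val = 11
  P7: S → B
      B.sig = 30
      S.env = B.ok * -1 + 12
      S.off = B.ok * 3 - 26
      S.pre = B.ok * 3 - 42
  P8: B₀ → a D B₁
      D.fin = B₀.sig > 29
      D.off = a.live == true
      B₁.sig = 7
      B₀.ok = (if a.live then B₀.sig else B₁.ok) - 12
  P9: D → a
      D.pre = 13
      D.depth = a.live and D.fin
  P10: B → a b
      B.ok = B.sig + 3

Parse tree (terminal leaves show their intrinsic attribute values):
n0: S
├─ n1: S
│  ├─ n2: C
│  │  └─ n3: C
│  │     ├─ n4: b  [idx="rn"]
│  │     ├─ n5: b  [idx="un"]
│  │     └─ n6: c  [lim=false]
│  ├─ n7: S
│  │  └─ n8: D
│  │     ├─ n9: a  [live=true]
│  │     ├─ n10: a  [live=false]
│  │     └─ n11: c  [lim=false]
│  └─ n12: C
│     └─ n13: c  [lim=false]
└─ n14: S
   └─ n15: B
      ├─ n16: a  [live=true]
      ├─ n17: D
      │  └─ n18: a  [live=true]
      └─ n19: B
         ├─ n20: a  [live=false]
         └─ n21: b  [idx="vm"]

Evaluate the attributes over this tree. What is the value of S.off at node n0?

1. n2.ok = true  [true]
2. n3.ok = false  [false]
3. n4.idx = "rn"  [terminal]
4. n5.idx = "un"  [terminal]
5. n6.lim = false  [terminal]
6. n3.hot = 6  [6]
7. n3.sig = 23  [len(b₁.idx) + 21]
8. n3.val = -7  [-7]
9. n2.hot = -7  [C₁.hot * -2 + 5]
10. n2.sig = 13  [C₁.val * 2 + 27]
11. n2.val = 14  [C₁.val + 21]
12. n8.fin = false  [false]
13. n8.off = false  [false]
14. n9.live = true  [terminal]
15. n10.live = false  [terminal]
16. n11.lim = false  [terminal]
17. n8.pre = 30  [30]
18. n8.depth = false  [c.lim == true]
19. n7.env = 8  [D.pre - 22]
20. n7.off = 26  [26]
21. n7.pre = 25  [25]
22. n12.ok = true  [S₁.pre > 24]
23. n13.lim = false  [terminal]
24. n12.hot = 23  [23]
25. n12.sig = 25  [25]
26. n12.val = 11  [11]
27. n1.env = 18  [C₁.hot * 2 - 28]
28. n1.off = -2  [C₁.val * -2 + 20]
29. n1.pre = 29  [C₀.hot * 2 + 43]
30. n15.sig = 30  [30]
31. n16.live = true  [terminal]
32. n17.fin = true  [B₀.sig > 29]
33. n17.off = true  [a.live == true]
34. n18.live = true  [terminal]
35. n17.pre = 13  [13]
36. n17.depth = true  [a.live and D.fin]
37. n19.sig = 7  [7]
38. n20.live = false  [terminal]
39. n21.idx = "vm"  [terminal]
40. n19.ok = 10  [B.sig + 3]
41. n15.ok = 18  [(if a.live then B₀.sig else B₁.ok) - 12]
42. n14.env = -6  [B.ok * -1 + 12]
43. n14.off = 28  [B.ok * 3 - 26]
44. n14.pre = 12  [B.ok * 3 - 42]
45. n0.env = 23  [S₁.off + 25]
46. n0.off = -4  [S₂.off - 32]
47. n0.pre = 20  [S₁.env + 2]

-4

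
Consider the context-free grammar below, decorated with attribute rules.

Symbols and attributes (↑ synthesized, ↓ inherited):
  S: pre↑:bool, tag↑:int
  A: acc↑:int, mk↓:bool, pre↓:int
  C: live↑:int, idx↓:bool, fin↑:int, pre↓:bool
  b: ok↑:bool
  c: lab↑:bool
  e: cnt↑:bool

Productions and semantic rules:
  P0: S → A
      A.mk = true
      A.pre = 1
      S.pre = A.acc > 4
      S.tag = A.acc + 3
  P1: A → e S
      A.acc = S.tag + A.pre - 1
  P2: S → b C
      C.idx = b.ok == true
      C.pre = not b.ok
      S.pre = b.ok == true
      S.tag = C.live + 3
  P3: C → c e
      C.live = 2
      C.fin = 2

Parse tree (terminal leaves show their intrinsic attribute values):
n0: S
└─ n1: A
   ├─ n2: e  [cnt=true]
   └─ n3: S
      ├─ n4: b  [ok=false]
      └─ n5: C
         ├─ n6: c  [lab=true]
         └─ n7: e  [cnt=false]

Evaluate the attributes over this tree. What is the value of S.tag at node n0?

1. n1.mk = true  [true]
2. n1.pre = 1  [1]
3. n2.cnt = true  [terminal]
4. n4.ok = false  [terminal]
5. n5.idx = false  [b.ok == true]
6. n5.pre = true  [not b.ok]
7. n6.lab = true  [terminal]
8. n7.cnt = false  [terminal]
9. n5.live = 2  [2]
10. n5.fin = 2  [2]
11. n3.pre = false  [b.ok == true]
12. n3.tag = 5  [C.live + 3]
13. n1.acc = 5  [S.tag + A.pre - 1]
14. n0.pre = true  [A.acc > 4]
15. n0.tag = 8  [A.acc + 3]

8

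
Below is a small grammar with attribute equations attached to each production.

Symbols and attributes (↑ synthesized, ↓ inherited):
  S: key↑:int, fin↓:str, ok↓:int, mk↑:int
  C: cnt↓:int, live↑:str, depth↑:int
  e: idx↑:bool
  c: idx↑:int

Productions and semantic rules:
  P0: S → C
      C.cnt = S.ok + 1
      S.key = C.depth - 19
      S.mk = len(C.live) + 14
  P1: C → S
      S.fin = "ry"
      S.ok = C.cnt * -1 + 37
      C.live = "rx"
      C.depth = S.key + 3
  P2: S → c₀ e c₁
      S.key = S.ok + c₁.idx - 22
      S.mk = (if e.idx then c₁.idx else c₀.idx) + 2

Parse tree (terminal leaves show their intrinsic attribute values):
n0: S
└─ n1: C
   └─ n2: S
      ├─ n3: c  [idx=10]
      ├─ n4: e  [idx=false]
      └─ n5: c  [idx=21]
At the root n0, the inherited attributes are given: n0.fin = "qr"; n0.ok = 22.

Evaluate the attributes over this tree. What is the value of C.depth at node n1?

1. n0.fin = "qr"  [given at root]
2. n0.ok = 22  [given at root]
3. n1.cnt = 23  [S.ok + 1]
4. n2.fin = "ry"  ["ry"]
5. n2.ok = 14  [C.cnt * -1 + 37]
6. n3.idx = 10  [terminal]
7. n4.idx = false  [terminal]
8. n5.idx = 21  [terminal]
9. n2.key = 13  [S.ok + c₁.idx - 22]
10. n2.mk = 12  [(if e.idx then c₁.idx else c₀.idx) + 2]
11. n1.live = "rx"  ["rx"]
12. n1.depth = 16  [S.key + 3]
13. n0.key = -3  [C.depth - 19]
14. n0.mk = 16  [len(C.live) + 14]

16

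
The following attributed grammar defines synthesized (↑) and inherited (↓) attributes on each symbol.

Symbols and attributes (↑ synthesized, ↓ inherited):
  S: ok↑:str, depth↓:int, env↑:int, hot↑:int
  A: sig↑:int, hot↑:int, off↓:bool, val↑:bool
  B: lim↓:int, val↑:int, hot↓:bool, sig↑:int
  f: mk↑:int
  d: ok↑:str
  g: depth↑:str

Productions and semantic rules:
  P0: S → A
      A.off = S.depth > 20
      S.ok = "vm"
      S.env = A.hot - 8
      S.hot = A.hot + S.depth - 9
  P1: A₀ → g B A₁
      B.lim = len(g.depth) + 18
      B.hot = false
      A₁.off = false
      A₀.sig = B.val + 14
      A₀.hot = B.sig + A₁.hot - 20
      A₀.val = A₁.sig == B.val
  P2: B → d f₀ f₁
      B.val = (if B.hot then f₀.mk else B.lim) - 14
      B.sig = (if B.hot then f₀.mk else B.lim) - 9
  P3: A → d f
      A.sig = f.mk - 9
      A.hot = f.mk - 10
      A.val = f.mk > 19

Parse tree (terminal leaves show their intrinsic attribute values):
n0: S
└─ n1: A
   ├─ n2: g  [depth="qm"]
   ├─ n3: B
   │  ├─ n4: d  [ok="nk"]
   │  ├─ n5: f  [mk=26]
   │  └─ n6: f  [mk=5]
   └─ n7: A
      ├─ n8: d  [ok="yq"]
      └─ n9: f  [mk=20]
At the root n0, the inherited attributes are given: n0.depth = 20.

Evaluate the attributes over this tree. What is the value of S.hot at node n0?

12

1. n0.depth = 20  [given at root]
2. n1.off = false  [S.depth > 20]
3. n2.depth = "qm"  [terminal]
4. n3.lim = 20  [len(g.depth) + 18]
5. n3.hot = false  [false]
6. n4.ok = "nk"  [terminal]
7. n5.mk = 26  [terminal]
8. n6.mk = 5  [terminal]
9. n3.val = 6  [(if B.hot then f₀.mk else B.lim) - 14]
10. n3.sig = 11  [(if B.hot then f₀.mk else B.lim) - 9]
11. n7.off = false  [false]
12. n8.ok = "yq"  [terminal]
13. n9.mk = 20  [terminal]
14. n7.sig = 11  [f.mk - 9]
15. n7.hot = 10  [f.mk - 10]
16. n7.val = true  [f.mk > 19]
17. n1.sig = 20  [B.val + 14]
18. n1.hot = 1  [B.sig + A₁.hot - 20]
19. n1.val = false  [A₁.sig == B.val]
20. n0.ok = "vm"  ["vm"]
21. n0.env = -7  [A.hot - 8]
22. n0.hot = 12  [A.hot + S.depth - 9]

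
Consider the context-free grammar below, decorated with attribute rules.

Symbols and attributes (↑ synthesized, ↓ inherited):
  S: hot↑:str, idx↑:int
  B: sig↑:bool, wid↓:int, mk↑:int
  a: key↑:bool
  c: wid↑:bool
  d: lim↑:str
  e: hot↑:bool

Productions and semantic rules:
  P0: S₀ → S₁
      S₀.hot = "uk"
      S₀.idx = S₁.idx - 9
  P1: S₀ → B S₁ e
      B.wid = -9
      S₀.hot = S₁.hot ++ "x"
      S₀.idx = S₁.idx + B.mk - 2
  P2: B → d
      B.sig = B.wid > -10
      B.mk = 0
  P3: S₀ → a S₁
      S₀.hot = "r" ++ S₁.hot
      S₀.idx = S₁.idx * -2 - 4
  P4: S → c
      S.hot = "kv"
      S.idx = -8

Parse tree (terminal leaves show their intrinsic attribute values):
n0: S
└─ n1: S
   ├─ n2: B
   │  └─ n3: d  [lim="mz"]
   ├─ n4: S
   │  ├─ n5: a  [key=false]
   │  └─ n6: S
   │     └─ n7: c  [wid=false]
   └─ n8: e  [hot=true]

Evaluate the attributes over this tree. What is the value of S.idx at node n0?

1. n2.wid = -9  [-9]
2. n3.lim = "mz"  [terminal]
3. n2.sig = true  [B.wid > -10]
4. n2.mk = 0  [0]
5. n5.key = false  [terminal]
6. n7.wid = false  [terminal]
7. n6.hot = "kv"  ["kv"]
8. n6.idx = -8  [-8]
9. n4.hot = "rkv"  ["r" ++ S₁.hot]
10. n4.idx = 12  [S₁.idx * -2 - 4]
11. n8.hot = true  [terminal]
12. n1.hot = "rkvx"  [S₁.hot ++ "x"]
13. n1.idx = 10  [S₁.idx + B.mk - 2]
14. n0.hot = "uk"  ["uk"]
15. n0.idx = 1  [S₁.idx - 9]

1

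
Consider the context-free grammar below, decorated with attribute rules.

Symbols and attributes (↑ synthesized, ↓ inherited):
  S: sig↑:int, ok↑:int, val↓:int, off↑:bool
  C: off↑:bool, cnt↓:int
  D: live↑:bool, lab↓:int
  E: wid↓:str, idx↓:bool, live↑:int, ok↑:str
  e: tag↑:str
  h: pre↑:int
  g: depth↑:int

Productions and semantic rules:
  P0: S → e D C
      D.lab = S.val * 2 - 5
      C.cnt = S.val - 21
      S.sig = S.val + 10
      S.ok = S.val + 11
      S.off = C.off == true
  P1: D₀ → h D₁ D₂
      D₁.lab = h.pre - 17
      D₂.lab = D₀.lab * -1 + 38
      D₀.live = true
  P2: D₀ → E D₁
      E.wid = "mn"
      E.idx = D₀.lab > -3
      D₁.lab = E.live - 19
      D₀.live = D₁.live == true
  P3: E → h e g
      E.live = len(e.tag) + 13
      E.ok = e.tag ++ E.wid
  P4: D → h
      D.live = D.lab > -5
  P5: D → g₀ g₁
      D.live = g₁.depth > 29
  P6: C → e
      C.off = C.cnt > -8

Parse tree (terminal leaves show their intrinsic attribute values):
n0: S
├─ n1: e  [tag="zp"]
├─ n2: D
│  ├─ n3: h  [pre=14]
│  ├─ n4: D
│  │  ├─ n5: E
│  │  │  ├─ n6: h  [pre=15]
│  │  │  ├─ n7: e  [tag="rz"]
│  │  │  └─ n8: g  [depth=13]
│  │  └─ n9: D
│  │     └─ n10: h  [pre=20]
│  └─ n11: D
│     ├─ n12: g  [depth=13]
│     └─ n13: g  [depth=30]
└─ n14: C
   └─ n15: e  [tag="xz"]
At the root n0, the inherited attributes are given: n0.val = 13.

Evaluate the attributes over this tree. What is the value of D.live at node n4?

true

1. n0.val = 13  [given at root]
2. n1.tag = "zp"  [terminal]
3. n2.lab = 21  [S.val * 2 - 5]
4. n3.pre = 14  [terminal]
5. n4.lab = -3  [h.pre - 17]
6. n5.wid = "mn"  ["mn"]
7. n5.idx = false  [D₀.lab > -3]
8. n6.pre = 15  [terminal]
9. n7.tag = "rz"  [terminal]
10. n8.depth = 13  [terminal]
11. n5.live = 15  [len(e.tag) + 13]
12. n5.ok = "rzmn"  [e.tag ++ E.wid]
13. n9.lab = -4  [E.live - 19]
14. n10.pre = 20  [terminal]
15. n9.live = true  [D.lab > -5]
16. n4.live = true  [D₁.live == true]
17. n11.lab = 17  [D₀.lab * -1 + 38]
18. n12.depth = 13  [terminal]
19. n13.depth = 30  [terminal]
20. n11.live = true  [g₁.depth > 29]
21. n2.live = true  [true]
22. n14.cnt = -8  [S.val - 21]
23. n15.tag = "xz"  [terminal]
24. n14.off = false  [C.cnt > -8]
25. n0.sig = 23  [S.val + 10]
26. n0.ok = 24  [S.val + 11]
27. n0.off = false  [C.off == true]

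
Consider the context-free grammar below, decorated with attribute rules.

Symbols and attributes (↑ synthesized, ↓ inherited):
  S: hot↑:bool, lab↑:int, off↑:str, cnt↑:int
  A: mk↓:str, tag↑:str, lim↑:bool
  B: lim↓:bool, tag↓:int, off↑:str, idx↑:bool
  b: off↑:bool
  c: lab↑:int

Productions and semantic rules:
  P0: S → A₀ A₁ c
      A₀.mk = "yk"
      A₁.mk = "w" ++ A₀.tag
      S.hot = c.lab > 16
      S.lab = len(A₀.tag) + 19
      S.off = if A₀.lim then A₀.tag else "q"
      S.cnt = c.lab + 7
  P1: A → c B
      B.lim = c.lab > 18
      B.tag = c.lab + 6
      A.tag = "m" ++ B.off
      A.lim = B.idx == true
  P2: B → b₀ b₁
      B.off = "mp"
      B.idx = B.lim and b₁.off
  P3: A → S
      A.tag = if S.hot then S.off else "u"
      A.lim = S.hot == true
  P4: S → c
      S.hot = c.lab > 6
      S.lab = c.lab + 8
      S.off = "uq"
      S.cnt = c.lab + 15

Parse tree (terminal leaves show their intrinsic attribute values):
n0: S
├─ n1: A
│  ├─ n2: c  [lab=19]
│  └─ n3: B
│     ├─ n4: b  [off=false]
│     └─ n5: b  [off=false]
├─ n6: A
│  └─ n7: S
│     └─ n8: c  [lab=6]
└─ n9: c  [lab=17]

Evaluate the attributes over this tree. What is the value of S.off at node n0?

1. n1.mk = "yk"  ["yk"]
2. n2.lab = 19  [terminal]
3. n3.lim = true  [c.lab > 18]
4. n3.tag = 25  [c.lab + 6]
5. n4.off = false  [terminal]
6. n5.off = false  [terminal]
7. n3.off = "mp"  ["mp"]
8. n3.idx = false  [B.lim and b₁.off]
9. n1.tag = "mmp"  ["m" ++ B.off]
10. n1.lim = false  [B.idx == true]
11. n6.mk = "wmmp"  ["w" ++ A₀.tag]
12. n8.lab = 6  [terminal]
13. n7.hot = false  [c.lab > 6]
14. n7.lab = 14  [c.lab + 8]
15. n7.off = "uq"  ["uq"]
16. n7.cnt = 21  [c.lab + 15]
17. n6.tag = "u"  [if S.hot then S.off else "u"]
18. n6.lim = false  [S.hot == true]
19. n9.lab = 17  [terminal]
20. n0.hot = true  [c.lab > 16]
21. n0.lab = 22  [len(A₀.tag) + 19]
22. n0.off = "q"  [if A₀.lim then A₀.tag else "q"]
23. n0.cnt = 24  [c.lab + 7]

"q"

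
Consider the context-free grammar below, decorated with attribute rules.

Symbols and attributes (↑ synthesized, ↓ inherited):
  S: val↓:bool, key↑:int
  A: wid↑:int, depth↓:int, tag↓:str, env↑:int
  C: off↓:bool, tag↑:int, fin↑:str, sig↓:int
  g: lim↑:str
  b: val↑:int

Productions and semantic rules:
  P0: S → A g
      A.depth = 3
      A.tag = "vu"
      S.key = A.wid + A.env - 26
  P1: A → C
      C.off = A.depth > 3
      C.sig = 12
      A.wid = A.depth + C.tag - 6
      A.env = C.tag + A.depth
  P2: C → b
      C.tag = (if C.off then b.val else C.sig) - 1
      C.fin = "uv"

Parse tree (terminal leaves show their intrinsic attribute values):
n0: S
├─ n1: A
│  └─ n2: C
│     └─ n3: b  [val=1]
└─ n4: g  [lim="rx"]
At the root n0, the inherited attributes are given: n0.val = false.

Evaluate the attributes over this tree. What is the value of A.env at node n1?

1. n0.val = false  [given at root]
2. n1.depth = 3  [3]
3. n1.tag = "vu"  ["vu"]
4. n2.off = false  [A.depth > 3]
5. n2.sig = 12  [12]
6. n3.val = 1  [terminal]
7. n2.tag = 11  [(if C.off then b.val else C.sig) - 1]
8. n2.fin = "uv"  ["uv"]
9. n1.wid = 8  [A.depth + C.tag - 6]
10. n1.env = 14  [C.tag + A.depth]
11. n4.lim = "rx"  [terminal]
12. n0.key = -4  [A.wid + A.env - 26]

14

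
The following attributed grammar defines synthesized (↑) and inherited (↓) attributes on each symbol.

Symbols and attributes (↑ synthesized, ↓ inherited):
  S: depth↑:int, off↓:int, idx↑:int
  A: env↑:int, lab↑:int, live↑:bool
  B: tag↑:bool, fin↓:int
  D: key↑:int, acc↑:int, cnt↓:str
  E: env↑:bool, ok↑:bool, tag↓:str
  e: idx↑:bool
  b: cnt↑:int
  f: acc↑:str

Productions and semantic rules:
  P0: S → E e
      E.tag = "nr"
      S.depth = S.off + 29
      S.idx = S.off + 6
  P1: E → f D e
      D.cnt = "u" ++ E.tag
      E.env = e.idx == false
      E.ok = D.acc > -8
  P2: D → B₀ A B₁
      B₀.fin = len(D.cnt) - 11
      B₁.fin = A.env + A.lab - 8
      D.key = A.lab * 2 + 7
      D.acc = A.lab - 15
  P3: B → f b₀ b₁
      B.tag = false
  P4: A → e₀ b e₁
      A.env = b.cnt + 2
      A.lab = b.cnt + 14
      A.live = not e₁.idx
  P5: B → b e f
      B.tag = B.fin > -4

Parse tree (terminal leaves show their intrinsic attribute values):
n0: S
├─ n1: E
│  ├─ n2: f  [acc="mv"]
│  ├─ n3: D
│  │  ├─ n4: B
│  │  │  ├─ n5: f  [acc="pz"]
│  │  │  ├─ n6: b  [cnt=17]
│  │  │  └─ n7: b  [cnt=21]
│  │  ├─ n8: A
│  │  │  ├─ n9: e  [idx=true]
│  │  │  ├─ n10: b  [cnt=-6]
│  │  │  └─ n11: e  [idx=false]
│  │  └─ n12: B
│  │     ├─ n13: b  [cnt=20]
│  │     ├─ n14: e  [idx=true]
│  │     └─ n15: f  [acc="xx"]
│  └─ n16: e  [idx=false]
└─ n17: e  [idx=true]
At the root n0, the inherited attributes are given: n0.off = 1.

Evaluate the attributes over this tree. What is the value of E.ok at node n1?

true

1. n0.off = 1  [given at root]
2. n1.tag = "nr"  ["nr"]
3. n2.acc = "mv"  [terminal]
4. n3.cnt = "unr"  ["u" ++ E.tag]
5. n4.fin = -8  [len(D.cnt) - 11]
6. n5.acc = "pz"  [terminal]
7. n6.cnt = 17  [terminal]
8. n7.cnt = 21  [terminal]
9. n4.tag = false  [false]
10. n9.idx = true  [terminal]
11. n10.cnt = -6  [terminal]
12. n11.idx = false  [terminal]
13. n8.env = -4  [b.cnt + 2]
14. n8.lab = 8  [b.cnt + 14]
15. n8.live = true  [not e₁.idx]
16. n12.fin = -4  [A.env + A.lab - 8]
17. n13.cnt = 20  [terminal]
18. n14.idx = true  [terminal]
19. n15.acc = "xx"  [terminal]
20. n12.tag = false  [B.fin > -4]
21. n3.key = 23  [A.lab * 2 + 7]
22. n3.acc = -7  [A.lab - 15]
23. n16.idx = false  [terminal]
24. n1.env = true  [e.idx == false]
25. n1.ok = true  [D.acc > -8]
26. n17.idx = true  [terminal]
27. n0.depth = 30  [S.off + 29]
28. n0.idx = 7  [S.off + 6]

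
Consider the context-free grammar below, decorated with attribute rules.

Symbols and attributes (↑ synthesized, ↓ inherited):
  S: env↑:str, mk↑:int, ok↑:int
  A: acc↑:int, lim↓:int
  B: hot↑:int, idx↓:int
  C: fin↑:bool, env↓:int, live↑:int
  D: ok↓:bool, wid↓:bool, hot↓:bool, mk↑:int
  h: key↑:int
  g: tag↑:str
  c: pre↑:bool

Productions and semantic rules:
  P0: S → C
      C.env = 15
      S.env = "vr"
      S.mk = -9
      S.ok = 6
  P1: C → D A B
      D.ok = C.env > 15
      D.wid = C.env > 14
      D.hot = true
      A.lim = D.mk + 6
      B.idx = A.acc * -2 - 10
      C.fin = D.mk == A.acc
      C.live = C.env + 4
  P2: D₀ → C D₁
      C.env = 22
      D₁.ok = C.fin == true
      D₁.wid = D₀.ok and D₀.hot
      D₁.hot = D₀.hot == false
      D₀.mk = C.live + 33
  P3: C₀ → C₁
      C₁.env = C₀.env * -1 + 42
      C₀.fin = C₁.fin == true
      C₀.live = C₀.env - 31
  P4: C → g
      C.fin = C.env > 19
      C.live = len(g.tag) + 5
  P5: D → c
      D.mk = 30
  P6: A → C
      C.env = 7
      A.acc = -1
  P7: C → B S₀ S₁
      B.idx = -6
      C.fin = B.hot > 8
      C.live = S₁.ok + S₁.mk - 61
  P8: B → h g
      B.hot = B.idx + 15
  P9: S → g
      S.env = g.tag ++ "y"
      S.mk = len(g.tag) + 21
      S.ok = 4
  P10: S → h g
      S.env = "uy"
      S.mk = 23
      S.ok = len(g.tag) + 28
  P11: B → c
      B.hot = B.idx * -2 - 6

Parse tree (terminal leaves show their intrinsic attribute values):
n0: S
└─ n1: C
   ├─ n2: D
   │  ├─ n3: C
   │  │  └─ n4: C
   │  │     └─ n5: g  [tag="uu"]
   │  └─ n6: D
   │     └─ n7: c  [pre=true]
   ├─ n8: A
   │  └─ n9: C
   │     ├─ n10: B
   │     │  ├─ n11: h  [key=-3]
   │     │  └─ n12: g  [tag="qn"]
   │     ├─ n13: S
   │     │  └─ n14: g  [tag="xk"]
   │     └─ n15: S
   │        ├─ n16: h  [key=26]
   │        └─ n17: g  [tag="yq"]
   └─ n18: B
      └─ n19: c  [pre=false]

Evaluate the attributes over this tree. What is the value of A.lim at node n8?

1. n1.env = 15  [15]
2. n2.ok = false  [C.env > 15]
3. n2.wid = true  [C.env > 14]
4. n2.hot = true  [true]
5. n3.env = 22  [22]
6. n4.env = 20  [C₀.env * -1 + 42]
7. n5.tag = "uu"  [terminal]
8. n4.fin = true  [C.env > 19]
9. n4.live = 7  [len(g.tag) + 5]
10. n3.fin = true  [C₁.fin == true]
11. n3.live = -9  [C₀.env - 31]
12. n6.ok = true  [C.fin == true]
13. n6.wid = false  [D₀.ok and D₀.hot]
14. n6.hot = false  [D₀.hot == false]
15. n7.pre = true  [terminal]
16. n6.mk = 30  [30]
17. n2.mk = 24  [C.live + 33]
18. n8.lim = 30  [D.mk + 6]
19. n9.env = 7  [7]
20. n10.idx = -6  [-6]
21. n11.key = -3  [terminal]
22. n12.tag = "qn"  [terminal]
23. n10.hot = 9  [B.idx + 15]
24. n14.tag = "xk"  [terminal]
25. n13.env = "xky"  [g.tag ++ "y"]
26. n13.mk = 23  [len(g.tag) + 21]
27. n13.ok = 4  [4]
28. n16.key = 26  [terminal]
29. n17.tag = "yq"  [terminal]
30. n15.env = "uy"  ["uy"]
31. n15.mk = 23  [23]
32. n15.ok = 30  [len(g.tag) + 28]
33. n9.fin = true  [B.hot > 8]
34. n9.live = -8  [S₁.ok + S₁.mk - 61]
35. n8.acc = -1  [-1]
36. n18.idx = -8  [A.acc * -2 - 10]
37. n19.pre = false  [terminal]
38. n18.hot = 10  [B.idx * -2 - 6]
39. n1.fin = false  [D.mk == A.acc]
40. n1.live = 19  [C.env + 4]
41. n0.env = "vr"  ["vr"]
42. n0.mk = -9  [-9]
43. n0.ok = 6  [6]

30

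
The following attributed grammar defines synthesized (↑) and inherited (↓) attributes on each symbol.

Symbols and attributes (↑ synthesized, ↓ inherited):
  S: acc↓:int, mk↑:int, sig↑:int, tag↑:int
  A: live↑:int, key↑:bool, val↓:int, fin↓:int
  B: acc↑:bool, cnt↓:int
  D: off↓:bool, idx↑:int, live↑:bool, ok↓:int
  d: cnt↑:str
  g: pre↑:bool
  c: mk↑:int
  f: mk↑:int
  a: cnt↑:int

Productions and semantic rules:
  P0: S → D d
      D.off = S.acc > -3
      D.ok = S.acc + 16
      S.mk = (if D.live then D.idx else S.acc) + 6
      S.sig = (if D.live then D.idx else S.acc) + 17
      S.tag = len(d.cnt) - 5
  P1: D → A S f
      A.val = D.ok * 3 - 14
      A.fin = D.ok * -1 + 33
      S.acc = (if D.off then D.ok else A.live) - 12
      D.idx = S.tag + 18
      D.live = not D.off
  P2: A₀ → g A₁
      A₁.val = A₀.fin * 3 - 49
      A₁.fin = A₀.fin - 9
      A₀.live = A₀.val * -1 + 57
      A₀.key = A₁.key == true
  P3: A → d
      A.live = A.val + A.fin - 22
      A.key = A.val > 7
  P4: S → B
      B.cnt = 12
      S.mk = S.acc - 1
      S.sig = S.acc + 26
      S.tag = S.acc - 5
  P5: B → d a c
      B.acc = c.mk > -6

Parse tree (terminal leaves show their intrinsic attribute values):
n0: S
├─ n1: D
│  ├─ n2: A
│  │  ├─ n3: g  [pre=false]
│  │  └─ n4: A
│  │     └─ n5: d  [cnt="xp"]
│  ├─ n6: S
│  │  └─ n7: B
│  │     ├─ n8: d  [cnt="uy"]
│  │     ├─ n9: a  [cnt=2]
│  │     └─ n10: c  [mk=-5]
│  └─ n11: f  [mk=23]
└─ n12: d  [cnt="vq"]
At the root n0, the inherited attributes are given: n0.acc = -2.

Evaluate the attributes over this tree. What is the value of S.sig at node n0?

15

1. n0.acc = -2  [given at root]
2. n1.off = true  [S.acc > -3]
3. n1.ok = 14  [S.acc + 16]
4. n2.val = 28  [D.ok * 3 - 14]
5. n2.fin = 19  [D.ok * -1 + 33]
6. n3.pre = false  [terminal]
7. n4.val = 8  [A₀.fin * 3 - 49]
8. n4.fin = 10  [A₀.fin - 9]
9. n5.cnt = "xp"  [terminal]
10. n4.live = -4  [A.val + A.fin - 22]
11. n4.key = true  [A.val > 7]
12. n2.live = 29  [A₀.val * -1 + 57]
13. n2.key = true  [A₁.key == true]
14. n6.acc = 2  [(if D.off then D.ok else A.live) - 12]
15. n7.cnt = 12  [12]
16. n8.cnt = "uy"  [terminal]
17. n9.cnt = 2  [terminal]
18. n10.mk = -5  [terminal]
19. n7.acc = true  [c.mk > -6]
20. n6.mk = 1  [S.acc - 1]
21. n6.sig = 28  [S.acc + 26]
22. n6.tag = -3  [S.acc - 5]
23. n11.mk = 23  [terminal]
24. n1.idx = 15  [S.tag + 18]
25. n1.live = false  [not D.off]
26. n12.cnt = "vq"  [terminal]
27. n0.mk = 4  [(if D.live then D.idx else S.acc) + 6]
28. n0.sig = 15  [(if D.live then D.idx else S.acc) + 17]
29. n0.tag = -3  [len(d.cnt) - 5]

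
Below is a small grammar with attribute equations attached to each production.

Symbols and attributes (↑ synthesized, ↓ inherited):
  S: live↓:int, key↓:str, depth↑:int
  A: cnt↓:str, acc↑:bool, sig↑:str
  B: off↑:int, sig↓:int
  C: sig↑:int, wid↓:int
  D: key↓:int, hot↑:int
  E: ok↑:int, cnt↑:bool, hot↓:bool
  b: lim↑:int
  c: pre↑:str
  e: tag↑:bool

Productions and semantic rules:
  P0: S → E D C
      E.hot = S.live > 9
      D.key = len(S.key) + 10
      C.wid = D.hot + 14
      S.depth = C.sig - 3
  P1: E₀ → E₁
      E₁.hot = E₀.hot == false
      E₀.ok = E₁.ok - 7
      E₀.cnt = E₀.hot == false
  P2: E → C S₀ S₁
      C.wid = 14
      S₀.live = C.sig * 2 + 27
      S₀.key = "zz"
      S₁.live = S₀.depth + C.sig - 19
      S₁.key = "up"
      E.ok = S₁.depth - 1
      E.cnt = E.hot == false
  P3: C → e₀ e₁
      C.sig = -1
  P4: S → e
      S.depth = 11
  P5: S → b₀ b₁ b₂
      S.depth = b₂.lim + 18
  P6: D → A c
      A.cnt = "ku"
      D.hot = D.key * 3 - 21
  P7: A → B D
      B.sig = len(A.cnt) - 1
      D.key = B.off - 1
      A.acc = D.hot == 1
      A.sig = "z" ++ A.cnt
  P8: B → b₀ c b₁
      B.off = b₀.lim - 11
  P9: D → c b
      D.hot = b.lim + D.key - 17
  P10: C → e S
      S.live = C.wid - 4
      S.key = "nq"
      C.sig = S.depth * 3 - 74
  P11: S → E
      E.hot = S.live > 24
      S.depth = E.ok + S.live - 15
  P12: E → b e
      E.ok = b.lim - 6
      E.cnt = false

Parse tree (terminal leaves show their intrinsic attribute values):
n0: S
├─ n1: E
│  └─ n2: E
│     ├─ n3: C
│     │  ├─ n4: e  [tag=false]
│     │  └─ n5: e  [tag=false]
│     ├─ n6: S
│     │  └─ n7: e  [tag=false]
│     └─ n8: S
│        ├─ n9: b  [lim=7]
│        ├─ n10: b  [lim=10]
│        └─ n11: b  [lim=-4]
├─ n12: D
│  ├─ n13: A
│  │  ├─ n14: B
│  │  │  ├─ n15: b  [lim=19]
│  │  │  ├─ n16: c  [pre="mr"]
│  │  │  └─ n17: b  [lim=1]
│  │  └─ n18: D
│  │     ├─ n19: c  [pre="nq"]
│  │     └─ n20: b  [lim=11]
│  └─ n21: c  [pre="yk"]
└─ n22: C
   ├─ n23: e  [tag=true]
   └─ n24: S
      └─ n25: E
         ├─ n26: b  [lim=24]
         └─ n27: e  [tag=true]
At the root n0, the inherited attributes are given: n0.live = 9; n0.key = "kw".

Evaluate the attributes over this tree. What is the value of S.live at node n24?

1. n0.live = 9  [given at root]
2. n0.key = "kw"  [given at root]
3. n1.hot = false  [S.live > 9]
4. n2.hot = true  [E₀.hot == false]
5. n3.wid = 14  [14]
6. n4.tag = false  [terminal]
7. n5.tag = false  [terminal]
8. n3.sig = -1  [-1]
9. n6.live = 25  [C.sig * 2 + 27]
10. n6.key = "zz"  ["zz"]
11. n7.tag = false  [terminal]
12. n6.depth = 11  [11]
13. n8.live = -9  [S₀.depth + C.sig - 19]
14. n8.key = "up"  ["up"]
15. n9.lim = 7  [terminal]
16. n10.lim = 10  [terminal]
17. n11.lim = -4  [terminal]
18. n8.depth = 14  [b₂.lim + 18]
19. n2.ok = 13  [S₁.depth - 1]
20. n2.cnt = false  [E.hot == false]
21. n1.ok = 6  [E₁.ok - 7]
22. n1.cnt = true  [E₀.hot == false]
23. n12.key = 12  [len(S.key) + 10]
24. n13.cnt = "ku"  ["ku"]
25. n14.sig = 1  [len(A.cnt) - 1]
26. n15.lim = 19  [terminal]
27. n16.pre = "mr"  [terminal]
28. n17.lim = 1  [terminal]
29. n14.off = 8  [b₀.lim - 11]
30. n18.key = 7  [B.off - 1]
31. n19.pre = "nq"  [terminal]
32. n20.lim = 11  [terminal]
33. n18.hot = 1  [b.lim + D.key - 17]
34. n13.acc = true  [D.hot == 1]
35. n13.sig = "zku"  ["z" ++ A.cnt]
36. n21.pre = "yk"  [terminal]
37. n12.hot = 15  [D.key * 3 - 21]
38. n22.wid = 29  [D.hot + 14]
39. n23.tag = true  [terminal]
40. n24.live = 25  [C.wid - 4]
41. n24.key = "nq"  ["nq"]
42. n25.hot = true  [S.live > 24]
43. n26.lim = 24  [terminal]
44. n27.tag = true  [terminal]
45. n25.ok = 18  [b.lim - 6]
46. n25.cnt = false  [false]
47. n24.depth = 28  [E.ok + S.live - 15]
48. n22.sig = 10  [S.depth * 3 - 74]
49. n0.depth = 7  [C.sig - 3]

25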